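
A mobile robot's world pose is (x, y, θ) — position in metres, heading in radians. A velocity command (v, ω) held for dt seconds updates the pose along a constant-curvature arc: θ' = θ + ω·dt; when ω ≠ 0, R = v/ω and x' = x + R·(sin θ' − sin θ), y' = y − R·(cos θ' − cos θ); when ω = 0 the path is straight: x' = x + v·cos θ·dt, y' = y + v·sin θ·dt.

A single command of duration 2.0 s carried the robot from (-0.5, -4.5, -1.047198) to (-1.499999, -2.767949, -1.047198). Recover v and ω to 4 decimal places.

v = -1.0000, ω = 0.0000

Δθ = -1.047198 − -1.047198 = 0.000000
ω = Δθ/dt = 0.000000/2.0 = 0.0000
ω = 0 → v = (Δx·cos θ + Δy·sin θ)/dt = -1.0000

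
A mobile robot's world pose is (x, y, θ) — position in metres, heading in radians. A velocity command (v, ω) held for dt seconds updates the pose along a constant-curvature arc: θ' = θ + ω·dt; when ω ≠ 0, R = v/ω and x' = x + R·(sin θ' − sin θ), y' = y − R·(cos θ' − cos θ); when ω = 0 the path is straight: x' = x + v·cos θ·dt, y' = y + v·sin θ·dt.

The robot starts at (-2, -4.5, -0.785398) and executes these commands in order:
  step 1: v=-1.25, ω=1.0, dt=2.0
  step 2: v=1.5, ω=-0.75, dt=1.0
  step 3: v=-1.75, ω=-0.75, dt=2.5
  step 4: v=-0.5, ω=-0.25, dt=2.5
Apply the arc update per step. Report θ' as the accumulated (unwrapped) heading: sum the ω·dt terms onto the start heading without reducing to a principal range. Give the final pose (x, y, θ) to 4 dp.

(-6.2396, -0.9285, -2.0354)

step 1: θ'=1.2146 (R=-1.2500) → pose (-4.0554, -4.9480, 1.2146)
step 2: θ'=0.4646 (R=-2.0000) → pose (-3.0771, -3.8574, 0.4646)
step 3: θ'=-1.4104 (R=2.3333) → pose (-6.4260, -2.1441, -1.4104)
step 4: θ'=-2.0354 (R=2.0000) → pose (-6.2396, -0.9285, -2.0354)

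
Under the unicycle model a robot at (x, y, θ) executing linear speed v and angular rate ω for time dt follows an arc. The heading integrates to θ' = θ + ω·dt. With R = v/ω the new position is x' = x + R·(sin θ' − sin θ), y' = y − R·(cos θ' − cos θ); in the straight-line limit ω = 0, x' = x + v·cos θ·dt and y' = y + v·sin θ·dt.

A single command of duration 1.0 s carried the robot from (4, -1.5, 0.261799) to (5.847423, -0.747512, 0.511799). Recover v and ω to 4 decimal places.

Δθ = 0.511799 − 0.261799 = 0.250000
ω = Δθ/dt = 0.250000/1.0 = 0.2500
R = Δx/(sin θ' − sin θ) = 8.0000
v = R·ω = 8.0000·0.2500 = 2.0000

v = 2.0000, ω = 0.2500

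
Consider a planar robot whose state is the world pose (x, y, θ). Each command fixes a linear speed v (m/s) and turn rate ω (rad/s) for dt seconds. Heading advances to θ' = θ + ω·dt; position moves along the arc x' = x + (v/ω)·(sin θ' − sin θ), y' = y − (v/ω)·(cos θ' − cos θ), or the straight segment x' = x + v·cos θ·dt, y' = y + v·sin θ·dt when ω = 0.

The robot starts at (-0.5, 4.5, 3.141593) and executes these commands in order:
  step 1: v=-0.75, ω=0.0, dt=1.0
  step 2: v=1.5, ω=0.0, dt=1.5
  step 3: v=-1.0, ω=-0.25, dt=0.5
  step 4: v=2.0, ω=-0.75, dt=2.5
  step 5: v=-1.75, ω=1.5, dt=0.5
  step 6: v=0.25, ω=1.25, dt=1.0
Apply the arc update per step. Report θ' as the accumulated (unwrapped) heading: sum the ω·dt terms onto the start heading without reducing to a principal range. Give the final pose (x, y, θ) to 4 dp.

(-3.8297, 7.5079, 3.1416)

step 1: θ'=3.1416 (straight) → pose (0.2500, 4.5000, 3.1416)
step 2: θ'=3.1416 (straight) → pose (-2.0000, 4.5000, 3.1416)
step 3: θ'=3.0166 (R=4.0000) → pose (-1.5013, 4.4688, 3.0166)
step 4: θ'=1.1416 (R=-2.6667) → pose (-3.5936, 8.2244, 1.1416)
step 5: θ'=1.8916 (R=-1.1667) → pose (-3.6399, 7.3710, 1.8916)
step 6: θ'=3.1416 (R=0.2000) → pose (-3.8297, 7.5079, 3.1416)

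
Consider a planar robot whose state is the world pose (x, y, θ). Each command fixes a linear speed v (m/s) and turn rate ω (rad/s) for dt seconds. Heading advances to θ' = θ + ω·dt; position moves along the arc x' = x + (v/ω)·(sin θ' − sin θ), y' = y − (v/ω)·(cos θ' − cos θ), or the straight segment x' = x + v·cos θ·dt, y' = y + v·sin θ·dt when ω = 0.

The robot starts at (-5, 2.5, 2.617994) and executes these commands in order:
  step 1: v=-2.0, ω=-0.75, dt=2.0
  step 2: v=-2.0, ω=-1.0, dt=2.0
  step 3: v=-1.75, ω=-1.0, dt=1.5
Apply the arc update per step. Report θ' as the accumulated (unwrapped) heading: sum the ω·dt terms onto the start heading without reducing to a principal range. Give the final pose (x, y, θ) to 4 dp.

step 1: θ'=1.1180 (R=2.6667) → pose (-3.9354, -0.9760, 1.1180)
step 2: θ'=-0.8820 (R=2.0000) → pose (-7.2779, -1.3723, -0.8820)
step 3: θ'=-2.3820 (R=1.7500) → pose (-7.1319, 1.0090, -2.3820)

(-7.1319, 1.0090, -2.3820)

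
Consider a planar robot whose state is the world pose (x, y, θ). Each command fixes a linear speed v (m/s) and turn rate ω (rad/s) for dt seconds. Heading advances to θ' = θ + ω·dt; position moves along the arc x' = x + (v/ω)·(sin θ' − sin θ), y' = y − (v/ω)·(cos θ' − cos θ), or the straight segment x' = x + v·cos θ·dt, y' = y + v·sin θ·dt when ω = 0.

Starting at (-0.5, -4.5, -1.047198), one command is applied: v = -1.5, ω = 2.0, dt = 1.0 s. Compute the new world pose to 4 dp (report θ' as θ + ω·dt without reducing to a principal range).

θ' = -1.0472 + 2.0·1.0 = 0.9528
R = v/ω = -1.5/2.0 = -0.7500
x' = -0.5 + -0.7500·(sin 0.9528 − sin -1.0472) = -1.7608
y' = -4.5 − -0.7500·(cos 0.9528 − cos -1.0472) = -4.4404

(-1.7608, -4.4404, 0.9528)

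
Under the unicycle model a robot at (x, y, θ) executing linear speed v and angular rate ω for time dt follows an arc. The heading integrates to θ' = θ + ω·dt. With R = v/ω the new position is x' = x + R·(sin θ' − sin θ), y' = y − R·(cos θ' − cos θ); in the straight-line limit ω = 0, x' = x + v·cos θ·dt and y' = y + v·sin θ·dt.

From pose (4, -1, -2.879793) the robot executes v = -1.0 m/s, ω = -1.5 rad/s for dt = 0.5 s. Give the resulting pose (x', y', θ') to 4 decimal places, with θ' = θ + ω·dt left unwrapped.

(4.4852, -1.0552, -3.6298)

θ' = -2.8798 + -1.5·0.5 = -3.6298
R = v/ω = -1.0/-1.5 = 0.6667
x' = 4 + 0.6667·(sin -3.6298 − sin -2.8798) = 4.4852
y' = -1 − 0.6667·(cos -3.6298 − cos -2.8798) = -1.0552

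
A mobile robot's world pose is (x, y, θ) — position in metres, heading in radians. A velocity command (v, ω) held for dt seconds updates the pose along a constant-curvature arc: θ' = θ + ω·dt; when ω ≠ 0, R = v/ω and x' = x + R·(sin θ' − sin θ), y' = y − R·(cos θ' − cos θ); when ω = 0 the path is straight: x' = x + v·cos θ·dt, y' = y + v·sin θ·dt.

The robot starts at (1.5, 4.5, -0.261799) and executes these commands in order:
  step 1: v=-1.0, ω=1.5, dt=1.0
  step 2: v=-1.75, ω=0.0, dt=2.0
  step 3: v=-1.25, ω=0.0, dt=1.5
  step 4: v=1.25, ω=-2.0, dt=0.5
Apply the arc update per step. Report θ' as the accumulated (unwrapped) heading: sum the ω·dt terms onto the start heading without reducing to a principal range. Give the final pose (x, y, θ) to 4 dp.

step 1: θ'=1.2382 (R=-0.6667) → pose (0.6973, 4.0737, 1.2382)
step 2: θ'=1.2382 (straight) → pose (-0.4454, 0.7655, 1.2382)
step 3: θ'=1.2382 (straight) → pose (-1.0576, -1.0067, 1.2382)
step 4: θ'=0.2382 (R=-0.6250) → pose (-0.6143, -0.6034, 0.2382)

(-0.6143, -0.6034, 0.2382)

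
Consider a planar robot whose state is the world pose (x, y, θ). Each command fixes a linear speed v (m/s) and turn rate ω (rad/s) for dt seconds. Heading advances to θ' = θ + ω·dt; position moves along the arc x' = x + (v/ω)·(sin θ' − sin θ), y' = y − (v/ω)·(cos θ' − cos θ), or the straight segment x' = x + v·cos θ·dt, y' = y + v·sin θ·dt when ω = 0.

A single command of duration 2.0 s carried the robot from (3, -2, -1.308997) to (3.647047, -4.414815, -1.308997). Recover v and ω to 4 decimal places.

Δθ = -1.308997 − -1.308997 = 0.000000
ω = Δθ/dt = 0.000000/2.0 = 0.0000
ω = 0 → v = (Δx·cos θ + Δy·sin θ)/dt = 1.2500

v = 1.2500, ω = 0.0000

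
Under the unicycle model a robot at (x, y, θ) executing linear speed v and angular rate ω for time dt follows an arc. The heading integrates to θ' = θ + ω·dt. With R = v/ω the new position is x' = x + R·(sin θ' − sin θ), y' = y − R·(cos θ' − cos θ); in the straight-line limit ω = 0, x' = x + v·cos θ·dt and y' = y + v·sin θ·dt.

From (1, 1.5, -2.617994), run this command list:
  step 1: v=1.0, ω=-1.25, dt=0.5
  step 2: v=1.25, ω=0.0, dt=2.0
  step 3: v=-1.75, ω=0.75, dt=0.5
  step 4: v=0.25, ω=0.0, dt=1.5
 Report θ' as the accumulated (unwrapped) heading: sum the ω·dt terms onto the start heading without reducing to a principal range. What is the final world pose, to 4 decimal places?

(-1.4625, 1.6235, -2.8680)

step 1: θ'=-3.2430 (R=-0.8000) → pose (0.5190, 1.3969, -3.2430)
step 2: θ'=-3.2430 (straight) → pose (-1.9681, 1.6500, -3.2430)
step 3: θ'=-2.8680 (R=-2.3333) → pose (-1.1015, 1.7248, -2.8680)
step 4: θ'=-2.8680 (straight) → pose (-1.4625, 1.6235, -2.8680)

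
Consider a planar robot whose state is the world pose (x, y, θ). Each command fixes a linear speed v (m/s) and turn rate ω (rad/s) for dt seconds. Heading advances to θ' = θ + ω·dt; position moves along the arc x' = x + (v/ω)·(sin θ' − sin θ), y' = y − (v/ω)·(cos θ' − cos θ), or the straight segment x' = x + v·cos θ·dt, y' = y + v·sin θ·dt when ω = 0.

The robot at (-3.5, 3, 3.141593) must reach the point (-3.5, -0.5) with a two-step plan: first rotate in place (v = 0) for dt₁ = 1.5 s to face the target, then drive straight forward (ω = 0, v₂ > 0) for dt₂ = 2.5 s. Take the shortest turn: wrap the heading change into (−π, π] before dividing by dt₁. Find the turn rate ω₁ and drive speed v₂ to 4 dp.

ω₁ = 1.0472, v₂ = 1.4000

heading to target = atan2(-0.5−3, -3.5−-3.5) = -1.5708
Δθ = wrap(-1.5708 − 3.1416) = 1.5708; ω₁ = Δθ/dt₁ = 1.0472
distance = √((-3.5−-3.5)² + (-0.5−3)²) = 3.5000; v₂ = distance/dt₂ = 1.4000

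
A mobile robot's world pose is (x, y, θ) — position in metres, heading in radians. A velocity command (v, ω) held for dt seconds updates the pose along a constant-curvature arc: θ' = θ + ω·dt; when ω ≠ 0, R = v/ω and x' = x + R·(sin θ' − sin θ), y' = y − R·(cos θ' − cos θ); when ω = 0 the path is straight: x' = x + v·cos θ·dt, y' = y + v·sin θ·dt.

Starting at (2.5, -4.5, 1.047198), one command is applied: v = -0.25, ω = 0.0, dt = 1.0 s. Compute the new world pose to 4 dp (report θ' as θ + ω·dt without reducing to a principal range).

(2.3750, -4.7165, 1.0472)

θ' = 1.0472 + 0.0·1.0 = 1.0472
ω = 0 → straight: x' = 2.5 + -0.25·cos(1.0472)·1.0 = 2.3750
y' = -4.5 + -0.25·sin(1.0472)·1.0 = -4.7165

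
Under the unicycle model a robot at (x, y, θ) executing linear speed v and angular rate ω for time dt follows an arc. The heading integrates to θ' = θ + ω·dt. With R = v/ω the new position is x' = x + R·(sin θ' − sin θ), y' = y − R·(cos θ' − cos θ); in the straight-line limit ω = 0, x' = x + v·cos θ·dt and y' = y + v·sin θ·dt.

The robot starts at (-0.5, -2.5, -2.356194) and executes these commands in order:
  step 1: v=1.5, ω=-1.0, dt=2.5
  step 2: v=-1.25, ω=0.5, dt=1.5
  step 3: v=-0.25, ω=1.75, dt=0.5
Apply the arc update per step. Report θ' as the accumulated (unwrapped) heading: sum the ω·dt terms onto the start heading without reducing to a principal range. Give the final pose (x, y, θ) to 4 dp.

step 1: θ'=-4.8562 (R=-1.5000) → pose (-3.0452, -1.2244, -4.8562)
step 2: θ'=-4.1062 (R=-2.5000) → pose (-2.6255, -3.0070, -4.1062)
step 3: θ'=-3.2312 (R=-0.1429) → pose (-2.5209, -3.0679, -3.2312)

(-2.5209, -3.0679, -3.2312)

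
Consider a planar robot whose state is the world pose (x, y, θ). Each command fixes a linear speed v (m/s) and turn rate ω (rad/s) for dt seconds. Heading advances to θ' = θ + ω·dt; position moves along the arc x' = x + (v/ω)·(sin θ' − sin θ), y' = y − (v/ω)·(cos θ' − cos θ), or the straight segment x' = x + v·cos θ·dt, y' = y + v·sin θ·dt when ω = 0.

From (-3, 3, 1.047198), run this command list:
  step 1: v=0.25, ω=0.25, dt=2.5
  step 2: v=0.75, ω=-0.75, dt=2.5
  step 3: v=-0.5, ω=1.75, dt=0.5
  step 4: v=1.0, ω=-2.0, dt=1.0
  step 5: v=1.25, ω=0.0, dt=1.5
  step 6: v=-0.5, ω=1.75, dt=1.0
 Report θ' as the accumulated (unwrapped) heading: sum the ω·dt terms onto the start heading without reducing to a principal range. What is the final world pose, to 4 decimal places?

step 1: θ'=1.6722 (R=1.0000) → pose (-2.8712, 3.6012, 1.6722)
step 2: θ'=-0.2028 (R=-1.0000) → pose (-1.6749, 4.6820, -0.2028)
step 3: θ'=0.6722 (R=-0.2857) → pose (-1.9103, 4.6257, 0.6722)
step 4: θ'=-1.3278 (R=-0.5000) → pose (-1.1137, 4.3547, -1.3278)
step 5: θ'=-1.3278 (straight) → pose (-0.6625, 2.5348, -1.3278)
step 6: θ'=0.4222 (R=-0.2857) → pose (-1.0569, 2.7267, 0.4222)

(-1.0569, 2.7267, 0.4222)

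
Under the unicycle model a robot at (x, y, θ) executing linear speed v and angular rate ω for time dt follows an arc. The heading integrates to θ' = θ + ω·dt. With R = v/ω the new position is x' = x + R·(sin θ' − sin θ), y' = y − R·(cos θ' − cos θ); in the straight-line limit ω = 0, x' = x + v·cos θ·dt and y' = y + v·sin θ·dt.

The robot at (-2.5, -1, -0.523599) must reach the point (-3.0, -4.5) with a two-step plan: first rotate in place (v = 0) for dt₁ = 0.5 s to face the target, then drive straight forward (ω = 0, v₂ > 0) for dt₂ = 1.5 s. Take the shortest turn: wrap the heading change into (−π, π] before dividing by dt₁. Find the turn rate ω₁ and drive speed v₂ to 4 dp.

ω₁ = -2.3782, v₂ = 2.3570

heading to target = atan2(-4.5−-1, -3−-2.5) = -1.7127
Δθ = wrap(-1.7127 − -0.5236) = -1.1891; ω₁ = Δθ/dt₁ = -2.3782
distance = √((-3−-2.5)² + (-4.5−-1)²) = 3.5355; v₂ = distance/dt₂ = 2.3570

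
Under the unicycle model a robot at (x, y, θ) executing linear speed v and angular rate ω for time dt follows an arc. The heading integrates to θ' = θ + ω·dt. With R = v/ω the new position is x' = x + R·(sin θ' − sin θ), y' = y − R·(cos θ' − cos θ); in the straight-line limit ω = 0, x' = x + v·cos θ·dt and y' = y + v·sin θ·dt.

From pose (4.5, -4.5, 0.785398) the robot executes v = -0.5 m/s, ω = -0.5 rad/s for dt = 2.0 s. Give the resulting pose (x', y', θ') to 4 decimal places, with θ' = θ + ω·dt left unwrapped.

θ' = 0.7854 + -0.5·2.0 = -0.2146
R = v/ω = -0.5/-0.5 = 1.0000
x' = 4.5 + 1.0000·(sin -0.2146 − sin 0.7854) = 3.5799
y' = -4.5 − 1.0000·(cos -0.2146 − cos 0.7854) = -4.7700

(3.5799, -4.7700, -0.2146)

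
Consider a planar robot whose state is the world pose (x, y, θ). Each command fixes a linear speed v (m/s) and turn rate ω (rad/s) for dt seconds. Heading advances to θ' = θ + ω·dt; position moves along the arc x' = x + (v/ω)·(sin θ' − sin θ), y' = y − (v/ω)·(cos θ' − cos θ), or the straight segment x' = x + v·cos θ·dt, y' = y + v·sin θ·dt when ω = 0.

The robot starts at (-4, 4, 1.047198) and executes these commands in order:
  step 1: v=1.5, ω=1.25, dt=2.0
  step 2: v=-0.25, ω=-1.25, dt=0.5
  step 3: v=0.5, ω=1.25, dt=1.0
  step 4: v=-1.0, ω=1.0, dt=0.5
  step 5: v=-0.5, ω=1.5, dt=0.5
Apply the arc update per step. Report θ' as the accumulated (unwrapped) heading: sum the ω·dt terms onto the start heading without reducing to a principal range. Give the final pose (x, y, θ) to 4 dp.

step 1: θ'=3.5472 (R=1.2000) → pose (-5.5127, 5.7026, 3.5472)
step 2: θ'=2.9222 (R=0.2000) → pose (-5.3903, 5.7141, 2.9222)
step 3: θ'=4.1722 (R=0.4000) → pose (-5.8204, 5.5294, 4.1722)
step 4: θ'=4.6722 (R=-1.0000) → pose (-5.6788, 6.0035, 4.6722)
step 5: θ'=5.4222 (R=-0.3333) → pose (-5.7590, 6.2341, 5.4222)

(-5.7590, 6.2341, 5.4222)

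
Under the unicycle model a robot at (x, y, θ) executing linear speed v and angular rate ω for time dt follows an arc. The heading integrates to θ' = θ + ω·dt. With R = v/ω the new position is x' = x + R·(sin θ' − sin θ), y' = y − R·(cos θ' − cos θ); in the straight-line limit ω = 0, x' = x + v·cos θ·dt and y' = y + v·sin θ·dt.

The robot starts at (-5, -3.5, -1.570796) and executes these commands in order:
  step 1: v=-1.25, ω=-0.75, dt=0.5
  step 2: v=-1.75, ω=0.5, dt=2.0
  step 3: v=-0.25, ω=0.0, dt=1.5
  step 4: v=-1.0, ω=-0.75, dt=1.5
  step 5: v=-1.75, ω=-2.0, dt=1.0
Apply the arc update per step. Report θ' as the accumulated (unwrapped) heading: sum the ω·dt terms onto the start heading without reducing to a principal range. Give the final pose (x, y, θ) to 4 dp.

step 1: θ'=-1.9458 (R=1.6667) → pose (-4.8842, -2.8895, -1.9458)
step 2: θ'=-0.9458 (R=-3.5000) → pose (-5.3026, 0.4402, -0.9458)
step 3: θ'=-0.9458 (straight) → pose (-5.5220, 0.7444, -0.9458)
step 4: θ'=-2.0708 (R=1.3333) → pose (-5.6108, 2.1637, -2.0708)
step 5: θ'=-4.0708 (R=0.8750) → pose (-4.1419, 2.2679, -4.0708)

(-4.1419, 2.2679, -4.0708)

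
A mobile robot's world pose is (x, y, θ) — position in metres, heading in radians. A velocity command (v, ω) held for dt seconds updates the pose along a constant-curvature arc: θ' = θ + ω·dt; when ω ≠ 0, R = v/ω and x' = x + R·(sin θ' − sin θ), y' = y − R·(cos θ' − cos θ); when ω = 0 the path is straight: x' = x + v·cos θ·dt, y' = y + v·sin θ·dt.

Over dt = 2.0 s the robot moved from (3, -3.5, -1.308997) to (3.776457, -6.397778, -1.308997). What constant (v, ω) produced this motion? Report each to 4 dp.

Δθ = -1.308997 − -1.308997 = 0.000000
ω = Δθ/dt = 0.000000/2.0 = 0.0000
ω = 0 → v = (Δx·cos θ + Δy·sin θ)/dt = 1.5000

v = 1.5000, ω = 0.0000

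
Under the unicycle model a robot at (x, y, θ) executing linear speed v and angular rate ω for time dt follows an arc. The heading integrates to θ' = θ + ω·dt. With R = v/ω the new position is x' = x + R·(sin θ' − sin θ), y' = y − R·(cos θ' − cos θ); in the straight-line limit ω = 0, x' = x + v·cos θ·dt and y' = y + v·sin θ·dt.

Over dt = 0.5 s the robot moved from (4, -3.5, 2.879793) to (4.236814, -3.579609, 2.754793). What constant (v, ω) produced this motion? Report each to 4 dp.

Δθ = 2.754793 − 2.879793 = -0.125000
ω = Δθ/dt = -0.125000/0.5 = -0.2500
R = Δx/(sin θ' − sin θ) = 2.0000
v = R·ω = 2.0000·-0.2500 = -0.5000

v = -0.5000, ω = -0.2500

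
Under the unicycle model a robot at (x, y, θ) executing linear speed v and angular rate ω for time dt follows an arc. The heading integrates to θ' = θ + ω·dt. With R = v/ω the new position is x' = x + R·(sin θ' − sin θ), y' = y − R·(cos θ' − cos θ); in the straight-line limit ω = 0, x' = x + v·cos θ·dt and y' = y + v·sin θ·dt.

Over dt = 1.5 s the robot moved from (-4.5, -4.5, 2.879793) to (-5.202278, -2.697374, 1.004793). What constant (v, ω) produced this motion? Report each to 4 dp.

Δθ = 1.004793 − 2.879793 = -1.875000
ω = Δθ/dt = -1.875000/1.5 = -1.2500
R = −Δy/(cos θ' − cos θ) = -1.2000
v = R·ω = -1.2000·-1.2500 = 1.5000

v = 1.5000, ω = -1.2500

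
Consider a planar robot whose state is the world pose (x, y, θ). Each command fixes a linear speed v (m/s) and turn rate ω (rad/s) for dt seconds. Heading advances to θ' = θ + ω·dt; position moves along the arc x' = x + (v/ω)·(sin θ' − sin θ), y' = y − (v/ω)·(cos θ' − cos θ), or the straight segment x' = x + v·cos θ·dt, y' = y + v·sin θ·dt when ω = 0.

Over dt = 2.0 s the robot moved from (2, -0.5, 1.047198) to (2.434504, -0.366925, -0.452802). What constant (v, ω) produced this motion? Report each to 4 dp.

v = 0.2500, ω = -0.7500

Δθ = -0.452802 − 1.047198 = -1.500000
ω = Δθ/dt = -1.500000/2.0 = -0.7500
R = Δx/(sin θ' − sin θ) = -0.3333
v = R·ω = -0.3333·-0.7500 = 0.2500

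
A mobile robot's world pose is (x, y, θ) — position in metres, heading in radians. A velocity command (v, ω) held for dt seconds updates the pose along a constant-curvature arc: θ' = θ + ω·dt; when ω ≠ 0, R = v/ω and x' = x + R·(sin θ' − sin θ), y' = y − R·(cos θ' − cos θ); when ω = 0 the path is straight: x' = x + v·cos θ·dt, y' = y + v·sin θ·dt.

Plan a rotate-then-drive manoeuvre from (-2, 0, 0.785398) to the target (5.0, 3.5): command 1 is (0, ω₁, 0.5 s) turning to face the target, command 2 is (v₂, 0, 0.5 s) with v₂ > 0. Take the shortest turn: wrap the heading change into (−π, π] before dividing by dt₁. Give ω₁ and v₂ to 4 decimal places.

ω₁ = -0.6435, v₂ = 15.6525

heading to target = atan2(3.5−0, 5−-2) = 0.4636
Δθ = wrap(0.4636 − 0.7854) = -0.3218; ω₁ = Δθ/dt₁ = -0.6435
distance = √((5−-2)² + (3.5−0)²) = 7.8262; v₂ = distance/dt₂ = 15.6525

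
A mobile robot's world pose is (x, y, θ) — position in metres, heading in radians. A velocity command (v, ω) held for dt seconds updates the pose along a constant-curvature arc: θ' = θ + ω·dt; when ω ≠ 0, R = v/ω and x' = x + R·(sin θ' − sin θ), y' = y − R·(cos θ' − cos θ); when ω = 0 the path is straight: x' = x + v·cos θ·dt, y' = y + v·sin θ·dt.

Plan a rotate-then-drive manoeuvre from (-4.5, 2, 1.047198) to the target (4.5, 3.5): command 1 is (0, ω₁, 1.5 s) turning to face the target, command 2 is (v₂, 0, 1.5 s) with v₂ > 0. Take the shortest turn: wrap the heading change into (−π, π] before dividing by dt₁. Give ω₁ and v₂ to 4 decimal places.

heading to target = atan2(3.5−2, 4.5−-4.5) = 0.1651
Δθ = wrap(0.1651 − 1.0472) = -0.8820; ω₁ = Δθ/dt₁ = -0.5880
distance = √((4.5−-4.5)² + (3.5−2)²) = 9.1241; v₂ = distance/dt₂ = 6.0828

ω₁ = -0.5880, v₂ = 6.0828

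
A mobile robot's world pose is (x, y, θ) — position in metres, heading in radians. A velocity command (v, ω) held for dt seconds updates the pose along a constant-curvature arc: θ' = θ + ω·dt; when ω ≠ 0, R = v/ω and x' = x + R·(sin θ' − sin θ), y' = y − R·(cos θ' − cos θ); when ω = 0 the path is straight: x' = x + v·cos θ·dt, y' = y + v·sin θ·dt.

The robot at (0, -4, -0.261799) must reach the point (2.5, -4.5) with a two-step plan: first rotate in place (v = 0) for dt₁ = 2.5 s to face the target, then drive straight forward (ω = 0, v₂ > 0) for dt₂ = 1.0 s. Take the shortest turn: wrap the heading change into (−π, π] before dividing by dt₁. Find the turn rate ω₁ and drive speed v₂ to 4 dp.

ω₁ = 0.0258, v₂ = 2.5495

heading to target = atan2(-4.5−-4, 2.5−0) = -0.1974
Δθ = wrap(-0.1974 − -0.2618) = 0.0644; ω₁ = Δθ/dt₁ = 0.0258
distance = √((2.5−0)² + (-4.5−-4)²) = 2.5495; v₂ = distance/dt₂ = 2.5495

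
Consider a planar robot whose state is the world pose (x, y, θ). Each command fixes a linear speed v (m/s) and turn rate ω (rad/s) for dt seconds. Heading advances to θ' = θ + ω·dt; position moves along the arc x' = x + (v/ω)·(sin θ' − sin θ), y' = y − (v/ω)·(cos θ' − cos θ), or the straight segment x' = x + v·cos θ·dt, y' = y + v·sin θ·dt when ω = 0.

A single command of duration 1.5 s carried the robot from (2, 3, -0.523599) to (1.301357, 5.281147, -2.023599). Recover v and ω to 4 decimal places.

Δθ = -2.023599 − -0.523599 = -1.500000
ω = Δθ/dt = -1.500000/1.5 = -1.0000
R = −Δy/(cos θ' − cos θ) = 1.7500
v = R·ω = 1.7500·-1.0000 = -1.7500

v = -1.7500, ω = -1.0000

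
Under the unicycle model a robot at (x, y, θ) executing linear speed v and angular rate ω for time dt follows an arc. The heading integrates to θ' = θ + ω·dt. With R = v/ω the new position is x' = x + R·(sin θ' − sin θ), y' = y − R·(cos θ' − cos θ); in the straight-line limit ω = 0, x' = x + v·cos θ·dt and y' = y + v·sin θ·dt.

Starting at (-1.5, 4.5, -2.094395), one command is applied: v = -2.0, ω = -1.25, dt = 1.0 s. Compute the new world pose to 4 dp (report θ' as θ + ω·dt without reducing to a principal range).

θ' = -2.0944 + -1.25·1.0 = -3.3444
R = v/ω = -2.0/-1.25 = 1.6000
x' = -1.5 + 1.6000·(sin -3.3444 − sin -2.0944) = 0.2079
y' = 4.5 − 1.6000·(cos -3.3444 − cos -2.0944) = 5.2672

(0.2079, 5.2672, -3.3444)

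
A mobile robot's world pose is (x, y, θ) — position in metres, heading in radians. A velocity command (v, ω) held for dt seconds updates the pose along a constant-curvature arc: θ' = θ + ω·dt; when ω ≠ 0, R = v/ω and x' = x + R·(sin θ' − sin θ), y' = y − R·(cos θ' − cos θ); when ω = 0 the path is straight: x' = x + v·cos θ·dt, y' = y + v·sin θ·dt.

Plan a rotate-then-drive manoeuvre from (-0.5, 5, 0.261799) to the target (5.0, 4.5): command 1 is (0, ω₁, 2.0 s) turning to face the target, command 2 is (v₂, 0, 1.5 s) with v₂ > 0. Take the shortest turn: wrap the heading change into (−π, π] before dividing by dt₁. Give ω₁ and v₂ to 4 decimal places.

heading to target = atan2(4.5−5, 5−-0.5) = -0.0907
Δθ = wrap(-0.0907 − 0.2618) = -0.3525; ω₁ = Δθ/dt₁ = -0.1762
distance = √((5−-0.5)² + (4.5−5)²) = 5.5227; v₂ = distance/dt₂ = 3.6818

ω₁ = -0.1762, v₂ = 3.6818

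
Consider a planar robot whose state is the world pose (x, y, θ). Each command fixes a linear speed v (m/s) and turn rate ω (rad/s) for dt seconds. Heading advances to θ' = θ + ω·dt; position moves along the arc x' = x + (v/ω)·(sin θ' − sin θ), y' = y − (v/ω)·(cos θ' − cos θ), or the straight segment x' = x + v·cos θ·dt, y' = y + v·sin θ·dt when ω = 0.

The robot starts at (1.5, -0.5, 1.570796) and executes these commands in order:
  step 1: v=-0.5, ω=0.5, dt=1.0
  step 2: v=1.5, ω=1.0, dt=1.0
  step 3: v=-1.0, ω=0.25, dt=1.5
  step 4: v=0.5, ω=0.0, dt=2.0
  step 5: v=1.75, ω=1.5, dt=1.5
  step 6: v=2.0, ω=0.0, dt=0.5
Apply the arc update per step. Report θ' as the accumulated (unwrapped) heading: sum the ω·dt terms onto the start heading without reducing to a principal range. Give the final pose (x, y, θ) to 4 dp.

step 1: θ'=2.0708 (R=-1.0000) → pose (1.6224, -0.9794, 2.0708)
step 2: θ'=3.0708 (R=1.5000) → pose (0.4121, -0.2023, 3.0708)
step 3: θ'=3.4458 (R=-4.0000) → pose (1.8932, -0.0287, 3.4458)
step 4: θ'=3.4458 (straight) → pose (0.9391, -0.3282, 3.4458)
step 5: θ'=5.6958 (R=1.1667) → pose (0.6420, -2.4124, 5.6958)
step 6: θ'=5.6958 (straight) → pose (1.4744, -2.9666, 5.6958)

(1.4744, -2.9666, 5.6958)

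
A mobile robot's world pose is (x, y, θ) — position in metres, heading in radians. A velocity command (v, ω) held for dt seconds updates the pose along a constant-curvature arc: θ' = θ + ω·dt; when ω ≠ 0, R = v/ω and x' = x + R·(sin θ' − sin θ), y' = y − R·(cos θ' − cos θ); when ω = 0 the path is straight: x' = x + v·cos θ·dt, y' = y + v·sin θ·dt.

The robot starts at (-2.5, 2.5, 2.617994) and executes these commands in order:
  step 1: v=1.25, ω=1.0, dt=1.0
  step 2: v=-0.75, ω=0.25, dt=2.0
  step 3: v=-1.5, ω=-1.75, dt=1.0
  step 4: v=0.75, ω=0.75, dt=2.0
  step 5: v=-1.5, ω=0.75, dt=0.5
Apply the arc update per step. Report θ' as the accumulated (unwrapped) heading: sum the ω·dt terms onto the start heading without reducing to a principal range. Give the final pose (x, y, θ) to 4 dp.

step 1: θ'=3.6180 (R=1.2500) → pose (-3.6982, 2.5283, 3.6180)
step 2: θ'=4.1180 (R=-3.0000) → pose (-2.5885, 3.5142, 4.1180)
step 3: θ'=2.3680 (R=0.8571) → pose (-1.2795, 3.6474, 2.3680)
step 4: θ'=3.8680 (R=1.0000) → pose (-2.6424, 3.6796, 3.8680)
step 5: θ'=4.2430 (R=-2.0000) → pose (-2.1871, 4.2700, 4.2430)

(-2.1871, 4.2700, 4.2430)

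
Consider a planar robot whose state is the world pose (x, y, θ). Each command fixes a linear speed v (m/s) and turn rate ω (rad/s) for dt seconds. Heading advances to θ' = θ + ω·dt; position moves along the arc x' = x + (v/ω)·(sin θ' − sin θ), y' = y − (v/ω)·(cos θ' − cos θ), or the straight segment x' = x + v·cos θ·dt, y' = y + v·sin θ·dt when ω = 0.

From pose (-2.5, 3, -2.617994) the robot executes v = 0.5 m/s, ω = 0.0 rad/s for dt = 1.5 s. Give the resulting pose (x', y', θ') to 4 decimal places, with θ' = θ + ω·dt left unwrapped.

(-3.1495, 2.6250, -2.6180)

θ' = -2.6180 + 0.0·1.5 = -2.6180
ω = 0 → straight: x' = -2.5 + 0.5·cos(-2.6180)·1.5 = -3.1495
y' = 3 + 0.5·sin(-2.6180)·1.5 = 2.6250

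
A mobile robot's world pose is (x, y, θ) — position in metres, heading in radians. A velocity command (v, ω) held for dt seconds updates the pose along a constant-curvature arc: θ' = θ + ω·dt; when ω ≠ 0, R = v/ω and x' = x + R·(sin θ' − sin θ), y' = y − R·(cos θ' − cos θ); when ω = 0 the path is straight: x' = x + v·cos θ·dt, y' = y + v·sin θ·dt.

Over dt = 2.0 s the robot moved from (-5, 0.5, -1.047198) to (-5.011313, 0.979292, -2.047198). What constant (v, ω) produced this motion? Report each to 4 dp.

Δθ = -2.047198 − -1.047198 = -1.000000
ω = Δθ/dt = -1.000000/2.0 = -0.5000
R = −Δy/(cos θ' − cos θ) = 0.5000
v = R·ω = 0.5000·-0.5000 = -0.2500

v = -0.2500, ω = -0.5000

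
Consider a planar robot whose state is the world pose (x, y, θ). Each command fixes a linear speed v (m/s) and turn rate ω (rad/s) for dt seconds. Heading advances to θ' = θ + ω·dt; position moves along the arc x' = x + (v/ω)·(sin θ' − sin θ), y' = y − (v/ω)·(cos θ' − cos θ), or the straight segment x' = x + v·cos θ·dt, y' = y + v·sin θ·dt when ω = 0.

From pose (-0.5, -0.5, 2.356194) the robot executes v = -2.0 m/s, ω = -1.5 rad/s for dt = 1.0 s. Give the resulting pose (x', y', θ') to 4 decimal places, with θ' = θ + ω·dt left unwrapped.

θ' = 2.3562 + -1.5·1.0 = 0.8562
R = v/ω = -2.0/-1.5 = 1.3333
x' = -0.5 + 1.3333·(sin 0.8562 − sin 2.3562) = -0.4357
y' = -0.5 − 1.3333·(cos 0.8562 − cos 2.3562) = -2.3166

(-0.4357, -2.3166, 0.8562)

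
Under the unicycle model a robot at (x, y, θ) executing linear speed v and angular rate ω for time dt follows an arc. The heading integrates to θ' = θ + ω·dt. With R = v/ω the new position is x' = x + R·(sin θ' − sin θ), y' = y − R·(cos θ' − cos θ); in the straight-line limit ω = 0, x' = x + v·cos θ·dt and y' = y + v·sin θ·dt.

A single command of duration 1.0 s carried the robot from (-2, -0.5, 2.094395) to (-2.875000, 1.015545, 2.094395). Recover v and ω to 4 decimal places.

v = 1.7500, ω = 0.0000

Δθ = 2.094395 − 2.094395 = 0.000000
ω = Δθ/dt = 0.000000/1.0 = 0.0000
ω = 0 → v = (Δx·cos θ + Δy·sin θ)/dt = 1.7500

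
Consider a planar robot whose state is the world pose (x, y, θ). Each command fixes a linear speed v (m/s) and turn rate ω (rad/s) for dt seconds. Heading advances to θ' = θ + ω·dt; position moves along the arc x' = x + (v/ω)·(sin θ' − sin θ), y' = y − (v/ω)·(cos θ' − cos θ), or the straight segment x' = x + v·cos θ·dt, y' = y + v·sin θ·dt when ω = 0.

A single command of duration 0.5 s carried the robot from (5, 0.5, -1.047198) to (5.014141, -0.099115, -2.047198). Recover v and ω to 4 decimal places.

v = 1.2500, ω = -2.0000

Δθ = -2.047198 − -1.047198 = -1.000000
ω = Δθ/dt = -1.000000/0.5 = -2.0000
R = −Δy/(cos θ' − cos θ) = -0.6250
v = R·ω = -0.6250·-2.0000 = 1.2500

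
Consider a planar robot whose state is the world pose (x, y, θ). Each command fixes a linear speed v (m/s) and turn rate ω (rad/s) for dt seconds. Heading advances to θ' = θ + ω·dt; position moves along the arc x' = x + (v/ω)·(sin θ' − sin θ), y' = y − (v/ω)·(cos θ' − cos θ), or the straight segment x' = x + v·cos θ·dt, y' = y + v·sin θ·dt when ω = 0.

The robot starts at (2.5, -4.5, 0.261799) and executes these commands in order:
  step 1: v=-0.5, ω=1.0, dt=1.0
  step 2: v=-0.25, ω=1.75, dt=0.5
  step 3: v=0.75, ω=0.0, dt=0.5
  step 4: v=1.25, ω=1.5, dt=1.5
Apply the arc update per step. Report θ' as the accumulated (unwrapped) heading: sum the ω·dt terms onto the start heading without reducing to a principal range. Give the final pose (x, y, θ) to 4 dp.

(0.4746, -4.8148, 4.3868)

step 1: θ'=1.2618 (R=-0.5000) → pose (2.1531, -4.8309, 1.2618)
step 2: θ'=2.1368 (R=-0.1429) → pose (2.1686, -4.9510, 2.1368)
step 3: θ'=2.1368 (straight) → pose (1.9675, -4.6344, 2.1368)
step 4: θ'=4.3868 (R=0.8333) → pose (0.4746, -4.8148, 4.3868)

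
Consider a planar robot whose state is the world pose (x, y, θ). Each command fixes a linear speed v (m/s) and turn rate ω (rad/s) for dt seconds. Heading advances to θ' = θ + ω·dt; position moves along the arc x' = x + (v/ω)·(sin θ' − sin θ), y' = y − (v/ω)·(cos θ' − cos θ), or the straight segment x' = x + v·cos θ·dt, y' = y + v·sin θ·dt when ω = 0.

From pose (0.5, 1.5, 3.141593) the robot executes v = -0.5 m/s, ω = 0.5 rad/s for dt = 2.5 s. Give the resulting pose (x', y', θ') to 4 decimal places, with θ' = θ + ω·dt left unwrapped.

θ' = 3.1416 + 0.5·2.5 = 4.3916
R = v/ω = -0.5/0.5 = -1.0000
x' = 0.5 + -1.0000·(sin 4.3916 − sin 3.1416) = 1.4490
y' = 1.5 − -1.0000·(cos 4.3916 − cos 3.1416) = 2.1847

(1.4490, 2.1847, 4.3916)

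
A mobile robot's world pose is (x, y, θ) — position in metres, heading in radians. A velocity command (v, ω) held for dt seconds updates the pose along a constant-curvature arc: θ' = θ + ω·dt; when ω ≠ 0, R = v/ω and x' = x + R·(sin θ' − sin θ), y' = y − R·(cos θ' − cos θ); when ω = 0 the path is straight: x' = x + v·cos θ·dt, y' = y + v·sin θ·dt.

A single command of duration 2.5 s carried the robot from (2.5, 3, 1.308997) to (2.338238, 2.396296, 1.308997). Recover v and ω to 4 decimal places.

Δθ = 1.308997 − 1.308997 = 0.000000
ω = Δθ/dt = 0.000000/2.5 = 0.0000
ω = 0 → v = (Δx·cos θ + Δy·sin θ)/dt = -0.2500

v = -0.2500, ω = 0.0000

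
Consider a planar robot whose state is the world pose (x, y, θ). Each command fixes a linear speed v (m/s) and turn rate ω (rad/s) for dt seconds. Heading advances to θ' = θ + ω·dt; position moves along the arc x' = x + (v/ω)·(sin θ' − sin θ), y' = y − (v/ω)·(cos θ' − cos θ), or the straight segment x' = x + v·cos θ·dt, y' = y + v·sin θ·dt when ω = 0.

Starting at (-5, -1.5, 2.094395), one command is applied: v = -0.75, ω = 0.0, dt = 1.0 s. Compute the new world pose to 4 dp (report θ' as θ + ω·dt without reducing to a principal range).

θ' = 2.0944 + 0.0·1.0 = 2.0944
ω = 0 → straight: x' = -5 + -0.75·cos(2.0944)·1.0 = -4.6250
y' = -1.5 + -0.75·sin(2.0944)·1.0 = -2.1495

(-4.6250, -2.1495, 2.0944)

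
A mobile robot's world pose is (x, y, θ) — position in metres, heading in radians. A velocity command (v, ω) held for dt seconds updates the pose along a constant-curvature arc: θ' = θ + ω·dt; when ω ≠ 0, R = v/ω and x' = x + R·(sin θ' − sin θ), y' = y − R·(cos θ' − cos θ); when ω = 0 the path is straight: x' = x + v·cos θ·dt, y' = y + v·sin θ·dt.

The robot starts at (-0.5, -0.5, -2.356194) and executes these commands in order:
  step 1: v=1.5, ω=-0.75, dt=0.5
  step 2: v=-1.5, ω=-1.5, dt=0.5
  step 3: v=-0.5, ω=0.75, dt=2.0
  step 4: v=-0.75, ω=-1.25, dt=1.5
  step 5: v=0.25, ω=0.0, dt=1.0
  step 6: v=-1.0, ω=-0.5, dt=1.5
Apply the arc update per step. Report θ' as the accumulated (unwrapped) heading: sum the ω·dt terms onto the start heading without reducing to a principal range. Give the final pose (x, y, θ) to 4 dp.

step 1: θ'=-2.7312 (R=-2.0000) → pose (-1.1163, -0.9197, -2.7312)
step 2: θ'=-3.4812 (R=1.0000) → pose (-0.3842, -0.8938, -3.4812)
step 3: θ'=-1.9812 (R=-0.6667) → pose (0.4492, -0.5312, -1.9812)
step 4: θ'=-3.8562 (R=0.6000) → pose (1.3926, -0.3173, -3.8562)
step 5: θ'=-3.8562 (straight) → pose (1.2037, -0.1535, -3.8562)
step 6: θ'=-4.6062 (R=2.0000) → pose (1.8818, -1.4522, -4.6062)

(1.8818, -1.4522, -4.6062)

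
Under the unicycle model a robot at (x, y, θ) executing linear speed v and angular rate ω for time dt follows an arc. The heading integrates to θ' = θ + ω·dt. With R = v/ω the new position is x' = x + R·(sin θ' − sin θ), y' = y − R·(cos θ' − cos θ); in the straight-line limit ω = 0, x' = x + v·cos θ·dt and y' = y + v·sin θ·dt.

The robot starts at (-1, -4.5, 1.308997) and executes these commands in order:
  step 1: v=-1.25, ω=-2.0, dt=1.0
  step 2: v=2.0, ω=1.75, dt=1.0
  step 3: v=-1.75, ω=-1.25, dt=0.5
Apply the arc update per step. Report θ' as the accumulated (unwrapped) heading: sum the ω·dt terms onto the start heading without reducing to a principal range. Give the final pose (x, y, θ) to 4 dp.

step 1: θ'=-0.6910 (R=0.6250) → pose (-2.0020, -4.8199, -0.6910)
step 2: θ'=1.0590 (R=1.1429) → pose (-0.2773, -4.4989, 1.0590)
step 3: θ'=0.4340 (R=1.4000) → pose (-0.9092, -5.0834, 0.4340)

(-0.9092, -5.0834, 0.4340)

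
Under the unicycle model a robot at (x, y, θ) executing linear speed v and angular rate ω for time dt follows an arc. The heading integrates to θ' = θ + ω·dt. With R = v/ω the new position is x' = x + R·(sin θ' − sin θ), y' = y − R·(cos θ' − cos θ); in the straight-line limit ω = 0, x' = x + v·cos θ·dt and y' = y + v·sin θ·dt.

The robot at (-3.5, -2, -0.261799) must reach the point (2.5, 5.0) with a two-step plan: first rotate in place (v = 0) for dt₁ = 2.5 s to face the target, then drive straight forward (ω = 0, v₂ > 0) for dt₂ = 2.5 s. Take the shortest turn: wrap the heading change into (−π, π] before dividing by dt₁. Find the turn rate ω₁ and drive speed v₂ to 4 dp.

heading to target = atan2(5−-2, 2.5−-3.5) = 0.8622
Δθ = wrap(0.8622 − -0.2618) = 1.1240; ω₁ = Δθ/dt₁ = 0.4496
distance = √((2.5−-3.5)² + (5−-2)²) = 9.2195; v₂ = distance/dt₂ = 3.6878

ω₁ = 0.4496, v₂ = 3.6878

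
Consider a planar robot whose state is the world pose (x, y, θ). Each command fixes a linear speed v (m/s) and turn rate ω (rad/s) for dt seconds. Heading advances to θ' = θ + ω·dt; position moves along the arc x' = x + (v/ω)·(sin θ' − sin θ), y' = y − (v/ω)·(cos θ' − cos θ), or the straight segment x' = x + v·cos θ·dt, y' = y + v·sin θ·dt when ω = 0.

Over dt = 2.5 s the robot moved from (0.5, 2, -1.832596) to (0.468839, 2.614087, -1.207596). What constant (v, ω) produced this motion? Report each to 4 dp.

v = -0.2500, ω = 0.2500

Δθ = -1.207596 − -1.832596 = 0.625000
ω = Δθ/dt = 0.625000/2.5 = 0.2500
R = −Δy/(cos θ' − cos θ) = -1.0000
v = R·ω = -1.0000·0.2500 = -0.2500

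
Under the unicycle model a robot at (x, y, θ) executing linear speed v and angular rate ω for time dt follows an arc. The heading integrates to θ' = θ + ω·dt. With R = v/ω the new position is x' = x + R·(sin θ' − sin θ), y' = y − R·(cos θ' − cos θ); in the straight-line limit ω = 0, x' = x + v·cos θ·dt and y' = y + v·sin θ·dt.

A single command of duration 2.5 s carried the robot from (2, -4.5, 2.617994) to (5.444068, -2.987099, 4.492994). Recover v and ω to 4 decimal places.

v = -1.7500, ω = 0.7500

Δθ = 4.492994 − 2.617994 = 1.875000
ω = Δθ/dt = 1.875000/2.5 = 0.7500
R = Δx/(sin θ' − sin θ) = -2.3333
v = R·ω = -2.3333·0.7500 = -1.7500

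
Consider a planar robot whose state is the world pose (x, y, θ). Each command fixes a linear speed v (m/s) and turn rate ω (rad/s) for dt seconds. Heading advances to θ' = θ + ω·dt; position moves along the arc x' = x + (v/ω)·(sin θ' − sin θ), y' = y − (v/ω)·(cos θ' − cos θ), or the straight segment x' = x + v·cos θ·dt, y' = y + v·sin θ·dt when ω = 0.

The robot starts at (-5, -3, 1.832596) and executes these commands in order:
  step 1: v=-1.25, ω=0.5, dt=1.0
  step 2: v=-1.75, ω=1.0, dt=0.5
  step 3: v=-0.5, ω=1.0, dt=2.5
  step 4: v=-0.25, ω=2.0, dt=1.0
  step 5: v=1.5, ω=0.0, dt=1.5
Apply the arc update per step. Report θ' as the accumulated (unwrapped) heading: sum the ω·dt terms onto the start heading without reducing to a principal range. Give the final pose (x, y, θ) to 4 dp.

step 1: θ'=2.3326 (R=-2.5000) → pose (-4.3942, -4.0785, 2.3326)
step 2: θ'=2.8326 (R=-1.7500) → pose (-3.6601, -4.5377, 2.8326)
step 3: θ'=5.3326 (R=-0.5000) → pose (-3.1011, -3.7708, 5.3326)
step 4: θ'=7.3326 (R=-0.1250) → pose (-3.3112, -3.7812, 7.3326)
step 5: θ'=7.3326 (straight) → pose (-2.1906, -1.8302, 7.3326)

(-2.1906, -1.8302, 7.3326)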